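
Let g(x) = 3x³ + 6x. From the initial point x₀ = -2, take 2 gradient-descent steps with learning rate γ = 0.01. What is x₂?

-3.007076

g′(x) = 9x² + 6
Step 1: g′(-2) = 42; x₁ = -2 − 0.01·42 = -2.42
Step 2: g′(-2.42) = 58.7076; x₂ = -2.42 − 0.01·58.7076 = -3.007076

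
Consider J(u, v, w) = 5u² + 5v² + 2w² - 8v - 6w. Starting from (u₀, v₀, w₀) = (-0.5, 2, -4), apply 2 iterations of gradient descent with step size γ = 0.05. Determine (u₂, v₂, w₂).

(-0.125, 1.1, -2.02)

∇J = (10u, 10v - 8, 4w - 6)
Step 1: at (-0.5, 2, -4), ∇J = (-5, 12, -22) → (-0.5, 2, -4) − 0.05·(-5, 12, -22) = (-0.25, 1.4, -2.9)
Step 2: at (-0.25, 1.4, -2.9), ∇J = (-2.5, 6, -17.6) → (-0.25, 1.4, -2.9) − 0.05·(-2.5, 6, -17.6) = (-0.125, 1.1, -2.02)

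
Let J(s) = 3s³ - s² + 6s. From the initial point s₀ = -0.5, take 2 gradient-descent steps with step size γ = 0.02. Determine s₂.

J′(s) = 9s² - 2s + 6
Step 1: J′(-0.5) = 9.25; s₁ = -0.5 − 0.02·9.25 = -0.685
Step 2: J′(-0.685) = 11.593025; s₂ = -0.685 − 0.02·11.593025 = -0.9168605

-0.9168605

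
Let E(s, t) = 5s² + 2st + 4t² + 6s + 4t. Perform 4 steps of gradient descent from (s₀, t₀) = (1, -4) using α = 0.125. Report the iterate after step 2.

∇E = (10s + 2t + 6, 2s + 8t + 4)
Step 1: at (1, -4), ∇E = (8, -26) → (1, -4) − 0.125·(8, -26) = (0, -0.75)
Step 2: at (0, -0.75), ∇E = (4.5, -2) → (0, -0.75) − 0.125·(4.5, -2) = (-0.5625, -0.5)

(-0.5625, -0.5)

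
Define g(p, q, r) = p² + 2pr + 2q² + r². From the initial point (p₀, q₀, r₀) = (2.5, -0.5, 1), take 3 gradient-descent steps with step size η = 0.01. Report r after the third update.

∇g = (2p + 2r, 4q, 2p + 2r)
(p₁, q₁, r₁) = (2.5, -0.5, 1) − 0.01·(7, -2, 7) = (2.43, -0.48, 0.93)
(p₂, q₂, r₂) = (2.43, -0.48, 0.93) − 0.01·(6.72, -1.92, 6.72) = (2.3628, -0.4608, 0.8628)
(p₃, q₃, r₃) = (2.3628, -0.4608, 0.8628) − 0.01·(6.4512, -1.8432, 6.4512) = (2.298288, -0.442368, 0.798288)
r = 0.798288

0.798288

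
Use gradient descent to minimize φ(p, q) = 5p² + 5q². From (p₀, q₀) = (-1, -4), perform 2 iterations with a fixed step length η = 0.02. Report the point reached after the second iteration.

∇φ = (10p, 10q)
(p₁, q₁) = (-1, -4) − 0.02·(-10, -40) = (-0.8, -3.2)
(p₂, q₂) = (-0.8, -3.2) − 0.02·(-8, -32) = (-0.64, -2.56)

(-0.64, -2.56)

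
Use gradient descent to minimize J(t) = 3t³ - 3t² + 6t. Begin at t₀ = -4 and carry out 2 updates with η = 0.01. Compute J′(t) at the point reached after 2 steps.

J′(t) = 9t² - 6t + 6
t₁ = -4 − 0.01·174 = -5.74
t₂ = -5.74 − 0.01·336.9684 = -9.109684
J′(t) at (-9.109684) = 807.535187218704

807.535187218704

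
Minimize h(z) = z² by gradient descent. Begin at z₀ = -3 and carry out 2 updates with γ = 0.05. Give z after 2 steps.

-2.43

h′(z) = 2z
z₁ = -3 − 0.05·(-6) = -2.7
z₂ = -2.7 − 0.05·(-5.4) = -2.43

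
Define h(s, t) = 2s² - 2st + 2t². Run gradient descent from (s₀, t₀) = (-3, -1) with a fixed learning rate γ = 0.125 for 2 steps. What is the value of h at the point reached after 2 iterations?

2.5546875

∇h = (4s - 2t, -2s + 4t)
(s₁, t₁) = (-3, -1) − 0.125·(-10, 2) = (-1.75, -1.25)
(s₂, t₂) = (-1.75, -1.25) − 0.125·(-4.5, -1.5) = (-1.1875, -1.0625)
h(-1.1875, -1.0625) = 2.5546875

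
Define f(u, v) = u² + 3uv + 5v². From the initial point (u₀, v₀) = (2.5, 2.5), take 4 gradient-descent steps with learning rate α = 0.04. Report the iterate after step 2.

∇f = (2u + 3v, 3u + 10v)
Step 1: at (2.5, 2.5), ∇f = (12.5, 32.5) → (2.5, 2.5) − 0.04·(12.5, 32.5) = (2, 1.2)
Step 2: at (2, 1.2), ∇f = (7.6, 18) → (2, 1.2) − 0.04·(7.6, 18) = (1.696, 0.48)

(1.696, 0.48)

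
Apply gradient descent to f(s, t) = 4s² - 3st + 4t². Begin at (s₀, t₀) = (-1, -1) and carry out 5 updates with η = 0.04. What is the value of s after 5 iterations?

∇f = (8s - 3t, -3s + 8t)
(s₁, t₁) = (-1, -1) − 0.04·(-5, -5) = (-0.8, -0.8)
(s₂, t₂) = (-0.8, -0.8) − 0.04·(-4, -4) = (-0.64, -0.64)
(s₃, t₃) = (-0.64, -0.64) − 0.04·(-3.2, -3.2) = (-0.512, -0.512)
(s₄, t₄) = (-0.512, -0.512) − 0.04·(-2.56, -2.56) = (-0.4096, -0.4096)
(s₅, t₅) = (-0.4096, -0.4096) − 0.04·(-2.048, -2.048) = (-0.32768, -0.32768)
s = -0.32768

-0.32768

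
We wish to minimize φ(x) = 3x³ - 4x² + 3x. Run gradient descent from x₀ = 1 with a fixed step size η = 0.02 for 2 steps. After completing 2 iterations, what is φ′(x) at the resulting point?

φ′(x) = 9x² - 8x + 3
x₁ = 1 − 0.02·4 = 0.92
x₂ = 0.92 − 0.02·3.2576 = 0.854848
φ′(x) at (0.854848) = 2.738101927936

2.738101927936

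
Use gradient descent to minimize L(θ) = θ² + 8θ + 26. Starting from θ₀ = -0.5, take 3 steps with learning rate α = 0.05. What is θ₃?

L′(θ) = 2θ + 8
θ₁ = -0.5 − 0.05·7 = -0.85
θ₂ = -0.85 − 0.05·6.3 = -1.165
θ₃ = -1.165 − 0.05·5.67 = -1.4485

-1.4485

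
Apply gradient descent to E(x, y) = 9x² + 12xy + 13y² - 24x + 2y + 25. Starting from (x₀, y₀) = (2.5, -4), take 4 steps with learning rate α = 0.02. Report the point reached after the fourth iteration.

∇E = (18x + 12y - 24, 12x + 26y + 2)
(x₁, y₁) = (2.5, -4) − 0.02·(-27, -72) = (3.04, -2.56)
(x₂, y₂) = (3.04, -2.56) − 0.02·(0, -28.08) = (3.04, -1.9984)
(x₃, y₃) = (3.04, -1.9984) − 0.02·(6.7392, -13.4784) = (2.905216, -1.728832)
(x₄, y₄) = (2.905216, -1.728832) − 0.02·(7.547904, -8.08704) = (2.75425792, -1.5670912)

(2.75425792, -1.5670912)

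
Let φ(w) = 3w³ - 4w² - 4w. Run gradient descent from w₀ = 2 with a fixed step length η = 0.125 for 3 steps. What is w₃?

φ′(w) = 9w² - 8w - 4
w₁ = 2 − 0.125·16 = 0
w₂ = 0 − 0.125·(-4) = 0.5
w₃ = 0.5 − 0.125·(-5.75) = 1.21875

1.21875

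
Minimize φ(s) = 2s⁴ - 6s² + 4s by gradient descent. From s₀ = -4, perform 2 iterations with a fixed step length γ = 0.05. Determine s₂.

-2713.4

φ′(s) = 8s³ - 12s + 4
s₁ = -4 − 0.05·(-460) = 19
s₂ = 19 − 0.05·54648 = -2713.4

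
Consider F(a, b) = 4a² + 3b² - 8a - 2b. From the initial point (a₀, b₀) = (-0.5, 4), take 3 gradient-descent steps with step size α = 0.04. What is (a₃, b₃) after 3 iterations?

(0.528352, 1.942912)

∇F = (8a - 8, 6b - 2)
Step 1: at (-0.5, 4), ∇F = (-12, 22) → (-0.5, 4) − 0.04·(-12, 22) = (-0.02, 3.12)
Step 2: at (-0.02, 3.12), ∇F = (-8.16, 16.72) → (-0.02, 3.12) − 0.04·(-8.16, 16.72) = (0.3064, 2.4512)
Step 3: at (0.3064, 2.4512), ∇F = (-5.5488, 12.7072) → (0.3064, 2.4512) − 0.04·(-5.5488, 12.7072) = (0.528352, 1.942912)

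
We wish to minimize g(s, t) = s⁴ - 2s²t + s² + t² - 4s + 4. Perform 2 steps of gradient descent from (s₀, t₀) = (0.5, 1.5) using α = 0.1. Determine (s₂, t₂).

(1.30195, 1.2205)

∇g = (4s³ - 4st + 2s - 4, -2s² + 2t)
Step 1: at (0.5, 1.5), ∇g = (-5.5, 2.5) → (0.5, 1.5) − 0.1·(-5.5, 2.5) = (1.05, 1.25)
Step 2: at (1.05, 1.25), ∇g = (-2.5195, 0.295) → (1.05, 1.25) − 0.1·(-2.5195, 0.295) = (1.30195, 1.2205)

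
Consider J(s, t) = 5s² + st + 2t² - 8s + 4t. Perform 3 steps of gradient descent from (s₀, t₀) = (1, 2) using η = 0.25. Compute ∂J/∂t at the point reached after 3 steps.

∇J = (10s + t - 8, s + 4t + 4)
(s₁, t₁) = (1, 2) − 0.25·(4, 13) = (0, -1.25)
(s₂, t₂) = (0, -1.25) − 0.25·(-9.25, -1) = (2.3125, -1)
(s₃, t₃) = (2.3125, -1) − 0.25·(14.125, 2.3125) = (-1.21875, -1.578125)
∂J/∂t at (-1.21875, -1.578125) = -3.53125

-3.53125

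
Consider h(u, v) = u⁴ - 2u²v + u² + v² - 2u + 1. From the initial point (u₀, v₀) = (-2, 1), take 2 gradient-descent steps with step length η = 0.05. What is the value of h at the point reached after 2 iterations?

∇h = (4u³ - 4uv + 2u - 2, -2u² + 2v)
Step 1: at (-2, 1), ∇h = (-30, -6) → (-2, 1) − 0.05·(-30, -6) = (-0.5, 1.3)
Step 2: at (-0.5, 1.3), ∇h = (-0.9, 2.1) → (-0.5, 1.3) − 0.05·(-0.9, 2.1) = (-0.455, 1.195)
h(-0.455, 1.195) = 3.093119600625

3.093119600625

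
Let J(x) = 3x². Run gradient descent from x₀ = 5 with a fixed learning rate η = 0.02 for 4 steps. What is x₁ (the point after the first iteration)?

J′(x) = 6x
Step 1: J′(5) = 30; x₁ = 5 − 0.02·30 = 4.4

4.4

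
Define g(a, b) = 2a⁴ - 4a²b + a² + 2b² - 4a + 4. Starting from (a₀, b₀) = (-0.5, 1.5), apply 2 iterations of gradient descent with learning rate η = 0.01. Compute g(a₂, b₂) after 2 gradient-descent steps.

8.903417536032

∇g = (8a³ - 8ab + 2a - 4, -4a² + 4b)
Step 1: at (-0.5, 1.5), ∇g = (0, 5) → (-0.5, 1.5) − 0.01·(0, 5) = (-0.5, 1.45)
Step 2: at (-0.5, 1.45), ∇g = (-0.2, 4.8) → (-0.5, 1.45) − 0.01·(-0.2, 4.8) = (-0.498, 1.402)
g(-0.498, 1.402) = 8.903417536032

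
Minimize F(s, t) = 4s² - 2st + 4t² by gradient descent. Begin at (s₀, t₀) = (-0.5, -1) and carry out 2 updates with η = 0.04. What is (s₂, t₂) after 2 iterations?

(-0.3432, -0.5232)

∇F = (8s - 2t, -2s + 8t)
Step 1: at (-0.5, -1), ∇F = (-2, -7) → (-0.5, -1) − 0.04·(-2, -7) = (-0.42, -0.72)
Step 2: at (-0.42, -0.72), ∇F = (-1.92, -4.92) → (-0.42, -0.72) − 0.04·(-1.92, -4.92) = (-0.3432, -0.5232)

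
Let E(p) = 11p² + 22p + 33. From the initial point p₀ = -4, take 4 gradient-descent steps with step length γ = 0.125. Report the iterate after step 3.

15.078125

E′(p) = 22p + 22
Step 1: E′(-4) = -66; p₁ = -4 − 0.125·(-66) = 4.25
Step 2: E′(4.25) = 115.5; p₂ = 4.25 − 0.125·115.5 = -10.1875
Step 3: E′(-10.1875) = -202.125; p₃ = -10.1875 − 0.125·(-202.125) = 15.078125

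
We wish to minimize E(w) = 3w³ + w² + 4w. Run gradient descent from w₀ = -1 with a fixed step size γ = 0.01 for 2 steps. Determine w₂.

E′(w) = 9w² + 2w + 4
Step 1: E′(-1) = 11; w₁ = -1 − 0.01·11 = -1.11
Step 2: E′(-1.11) = 12.8689; w₂ = -1.11 − 0.01·12.8689 = -1.238689

-1.238689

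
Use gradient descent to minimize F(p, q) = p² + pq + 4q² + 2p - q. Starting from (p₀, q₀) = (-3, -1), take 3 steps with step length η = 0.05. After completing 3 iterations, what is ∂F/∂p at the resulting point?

-2.6475

∇F = (2p + q + 2, p + 8q - 1)
Step 1: at (-3, -1), ∇F = (-5, -12) → (-3, -1) − 0.05·(-5, -12) = (-2.75, -0.4)
Step 2: at (-2.75, -0.4), ∇F = (-3.9, -6.95) → (-2.75, -0.4) − 0.05·(-3.9, -6.95) = (-2.555, -0.0525)
Step 3: at (-2.555, -0.0525), ∇F = (-3.1625, -3.975) → (-2.555, -0.0525) − 0.05·(-3.1625, -3.975) = (-2.396875, 0.14625)
∂F/∂p at (-2.396875, 0.14625) = -2.6475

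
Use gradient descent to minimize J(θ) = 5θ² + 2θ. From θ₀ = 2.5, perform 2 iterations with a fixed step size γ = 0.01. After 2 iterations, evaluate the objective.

J′(θ) = 10θ + 2
θ₁ = 2.5 − 0.01·27 = 2.23
θ₂ = 2.23 − 0.01·24.3 = 1.987
J(1.987) = 23.714845

23.714845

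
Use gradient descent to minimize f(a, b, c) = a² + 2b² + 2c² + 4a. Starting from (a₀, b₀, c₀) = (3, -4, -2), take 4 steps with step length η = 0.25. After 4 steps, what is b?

∇f = (2a + 4, 4b, 4c)
(a₁, b₁, c₁) = (3, -4, -2) − 0.25·(10, -16, -8) = (0.5, 0, 0)
(a₂, b₂, c₂) = (0.5, 0, 0) − 0.25·(5, 0, 0) = (-0.75, 0, 0)
(a₃, b₃, c₃) = (-0.75, 0, 0) − 0.25·(2.5, 0, 0) = (-1.375, 0, 0)
(a₄, b₄, c₄) = (-1.375, 0, 0) − 0.25·(1.25, 0, 0) = (-1.6875, 0, 0)
b = 0

0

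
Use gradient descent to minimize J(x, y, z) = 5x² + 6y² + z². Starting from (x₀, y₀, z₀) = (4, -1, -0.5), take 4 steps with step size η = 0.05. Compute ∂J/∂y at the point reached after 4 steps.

-0.3072

∇J = (10x, 12y, 2z)
(x₁, y₁, z₁) = (4, -1, -0.5) − 0.05·(40, -12, -1) = (2, -0.4, -0.45)
(x₂, y₂, z₂) = (2, -0.4, -0.45) − 0.05·(20, -4.8, -0.9) = (1, -0.16, -0.405)
(x₃, y₃, z₃) = (1, -0.16, -0.405) − 0.05·(10, -1.92, -0.81) = (0.5, -0.064, -0.3645)
(x₄, y₄, z₄) = (0.5, -0.064, -0.3645) − 0.05·(5, -0.768, -0.729) = (0.25, -0.0256, -0.32805)
∂J/∂y at (0.25, -0.0256, -0.32805) = -0.3072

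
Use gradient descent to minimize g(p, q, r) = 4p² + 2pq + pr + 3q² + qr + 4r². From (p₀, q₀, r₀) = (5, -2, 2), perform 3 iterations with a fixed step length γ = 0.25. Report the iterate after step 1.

(-4.5, -2, -2.75)

∇g = (8p + 2q + r, 2p + 6q + r, p + q + 8r)
(p₁, q₁, r₁) = (5, -2, 2) − 0.25·(38, 0, 19) = (-4.5, -2, -2.75)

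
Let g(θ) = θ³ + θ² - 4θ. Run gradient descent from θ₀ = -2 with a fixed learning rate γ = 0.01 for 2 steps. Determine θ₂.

g′(θ) = 3θ² + 2θ - 4
Step 1: g′(-2) = 4; θ₁ = -2 − 0.01·4 = -2.04
Step 2: g′(-2.04) = 4.4048; θ₂ = -2.04 − 0.01·4.4048 = -2.084048

-2.084048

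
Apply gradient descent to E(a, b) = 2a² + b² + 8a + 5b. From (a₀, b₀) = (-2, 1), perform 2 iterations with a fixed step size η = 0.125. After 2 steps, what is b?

∇E = (4a + 8, 2b + 5)
Step 1: at (-2, 1), ∇E = (0, 7) → (-2, 1) − 0.125·(0, 7) = (-2, 0.125)
Step 2: at (-2, 0.125), ∇E = (0, 5.25) → (-2, 0.125) − 0.125·(0, 5.25) = (-2, -0.53125)
b = -0.53125

-0.53125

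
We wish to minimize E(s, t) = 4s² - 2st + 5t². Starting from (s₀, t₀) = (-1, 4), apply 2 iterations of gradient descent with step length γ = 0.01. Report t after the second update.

3.2052

∇E = (8s - 2t, -2s + 10t)
Step 1: at (-1, 4), ∇E = (-16, 42) → (-1, 4) − 0.01·(-16, 42) = (-0.84, 3.58)
Step 2: at (-0.84, 3.58), ∇E = (-13.88, 37.48) → (-0.84, 3.58) − 0.01·(-13.88, 37.48) = (-0.7012, 3.2052)
t = 3.2052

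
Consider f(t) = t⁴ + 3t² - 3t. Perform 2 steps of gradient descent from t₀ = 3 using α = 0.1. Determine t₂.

f′(t) = 4t³ + 6t - 3
Step 1: f′(3) = 123; t₁ = 3 − 0.1·123 = -9.3
Step 2: f′(-9.3) = -3276.228; t₂ = -9.3 − 0.1·(-3276.228) = 318.3228

318.3228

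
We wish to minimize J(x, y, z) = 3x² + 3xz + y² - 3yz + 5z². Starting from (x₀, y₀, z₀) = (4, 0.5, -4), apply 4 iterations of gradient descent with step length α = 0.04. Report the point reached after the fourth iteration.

∇J = (6x + 3z, 2y - 3z, 3x - 3y + 10z)
Step 1: at (4, 0.5, -4), ∇J = (12, 13, -29.5) → (4, 0.5, -4) − 0.04·(12, 13, -29.5) = (3.52, -0.02, -2.82)
Step 2: at (3.52, -0.02, -2.82), ∇J = (12.66, 8.42, -17.58) → (3.52, -0.02, -2.82) − 0.04·(12.66, 8.42, -17.58) = (3.0136, -0.3568, -2.1168)
Step 3: at (3.0136, -0.3568, -2.1168), ∇J = (11.7312, 5.6368, -11.0568) → (3.0136, -0.3568, -2.1168) − 0.04·(11.7312, 5.6368, -11.0568) = (2.544352, -0.582272, -1.674528)
Step 4: at (2.544352, -0.582272, -1.674528), ∇J = (10.242528, 3.85904, -7.365408) → (2.544352, -0.582272, -1.674528) − 0.04·(10.242528, 3.85904, -7.365408) = (2.13465088, -0.7366336, -1.37991168)

(2.13465088, -0.7366336, -1.37991168)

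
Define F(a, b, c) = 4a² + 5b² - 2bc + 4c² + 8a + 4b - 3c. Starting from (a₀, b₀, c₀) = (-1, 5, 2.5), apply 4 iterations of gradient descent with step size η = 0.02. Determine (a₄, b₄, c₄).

∇F = (8a + 8, 10b - 2c + 4, -2b + 8c - 3)
Step 1: at (-1, 5, 2.5), ∇F = (0, 49, 7) → (-1, 5, 2.5) − 0.02·(0, 49, 7) = (-1, 4.02, 2.36)
Step 2: at (-1, 4.02, 2.36), ∇F = (0, 39.48, 7.84) → (-1, 4.02, 2.36) − 0.02·(0, 39.48, 7.84) = (-1, 3.2304, 2.2032)
Step 3: at (-1, 3.2304, 2.2032), ∇F = (0, 31.8976, 8.1648) → (-1, 3.2304, 2.2032) − 0.02·(0, 31.8976, 8.1648) = (-1, 2.592448, 2.039904)
Step 4: at (-1, 2.592448, 2.039904), ∇F = (0, 25.844672, 8.134336) → (-1, 2.592448, 2.039904) − 0.02·(0, 25.844672, 8.134336) = (-1, 2.07555456, 1.87721728)

(-1, 2.07555456, 1.87721728)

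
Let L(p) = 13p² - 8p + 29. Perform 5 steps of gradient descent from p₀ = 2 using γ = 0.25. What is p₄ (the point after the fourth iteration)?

1548.875

L′(p) = 26p - 8
Step 1: L′(2) = 44; p₁ = 2 − 0.25·44 = -9
Step 2: L′(-9) = -242; p₂ = -9 − 0.25·(-242) = 51.5
Step 3: L′(51.5) = 1331; p₃ = 51.5 − 0.25·1331 = -281.25
Step 4: L′(-281.25) = -7320.5; p₄ = -281.25 − 0.25·(-7320.5) = 1548.875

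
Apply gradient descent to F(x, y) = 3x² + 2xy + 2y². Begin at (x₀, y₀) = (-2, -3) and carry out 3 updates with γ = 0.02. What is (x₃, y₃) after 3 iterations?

∇F = (6x + 2y, 2x + 4y)
(x₁, y₁) = (-2, -3) − 0.02·(-18, -16) = (-1.64, -2.68)
(x₂, y₂) = (-1.64, -2.68) − 0.02·(-15.2, -14) = (-1.336, -2.4)
(x₃, y₃) = (-1.336, -2.4) − 0.02·(-12.816, -12.272) = (-1.07968, -2.15456)

(-1.07968, -2.15456)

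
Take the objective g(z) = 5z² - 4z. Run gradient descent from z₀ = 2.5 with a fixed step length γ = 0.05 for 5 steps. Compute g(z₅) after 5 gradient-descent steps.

g′(z) = 10z - 4
z₁ = 2.5 − 0.05·21 = 1.45
z₂ = 1.45 − 0.05·10.5 = 0.925
z₃ = 0.925 − 0.05·5.25 = 0.6625
z₄ = 0.6625 − 0.05·2.625 = 0.53125
z₅ = 0.53125 − 0.05·1.3125 = 0.465625
g(0.465625) = -0.778466796875

-0.778466796875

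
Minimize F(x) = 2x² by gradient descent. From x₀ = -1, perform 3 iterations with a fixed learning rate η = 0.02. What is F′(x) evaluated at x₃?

-3.114752

F′(x) = 4x
x₁ = -1 − 0.02·(-4) = -0.92
x₂ = -0.92 − 0.02·(-3.68) = -0.8464
x₃ = -0.8464 − 0.02·(-3.3856) = -0.778688
F′(x) at (-0.778688) = -3.114752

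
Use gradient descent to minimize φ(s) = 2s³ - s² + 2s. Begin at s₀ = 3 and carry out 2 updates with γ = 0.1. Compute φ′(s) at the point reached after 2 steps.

φ′(s) = 6s² - 2s + 2
s₁ = 3 − 0.1·50 = -2
s₂ = -2 − 0.1·30 = -5
φ′(s) at (-5) = 162

162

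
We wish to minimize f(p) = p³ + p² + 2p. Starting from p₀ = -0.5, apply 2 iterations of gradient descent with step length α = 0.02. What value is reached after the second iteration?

-0.5707735

f′(p) = 3p² + 2p + 2
Step 1: f′(-0.5) = 1.75; p₁ = -0.5 − 0.02·1.75 = -0.535
Step 2: f′(-0.535) = 1.788675; p₂ = -0.535 − 0.02·1.788675 = -0.5707735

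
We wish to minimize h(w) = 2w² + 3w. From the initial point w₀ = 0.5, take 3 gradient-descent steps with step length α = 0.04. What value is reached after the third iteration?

-0.00912

h′(w) = 4w + 3
w₁ = 0.5 − 0.04·5 = 0.3
w₂ = 0.3 − 0.04·4.2 = 0.132
w₃ = 0.132 − 0.04·3.528 = -0.00912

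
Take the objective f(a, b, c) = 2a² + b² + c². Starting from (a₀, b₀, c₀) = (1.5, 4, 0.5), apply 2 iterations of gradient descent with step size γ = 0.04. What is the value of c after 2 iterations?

∇f = (4a, 2b, 2c)
Step 1: at (1.5, 4, 0.5), ∇f = (6, 8, 1) → (1.5, 4, 0.5) − 0.04·(6, 8, 1) = (1.26, 3.68, 0.46)
Step 2: at (1.26, 3.68, 0.46), ∇f = (5.04, 7.36, 0.92) → (1.26, 3.68, 0.46) − 0.04·(5.04, 7.36, 0.92) = (1.0584, 3.3856, 0.4232)
c = 0.4232

0.4232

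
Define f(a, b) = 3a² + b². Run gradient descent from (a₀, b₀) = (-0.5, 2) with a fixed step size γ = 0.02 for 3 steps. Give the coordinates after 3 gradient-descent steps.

(-0.340736, 1.769472)

∇f = (6a, 2b)
Step 1: at (-0.5, 2), ∇f = (-3, 4) → (-0.5, 2) − 0.02·(-3, 4) = (-0.44, 1.92)
Step 2: at (-0.44, 1.92), ∇f = (-2.64, 3.84) → (-0.44, 1.92) − 0.02·(-2.64, 3.84) = (-0.3872, 1.8432)
Step 3: at (-0.3872, 1.8432), ∇f = (-2.3232, 3.6864) → (-0.3872, 1.8432) − 0.02·(-2.3232, 3.6864) = (-0.340736, 1.769472)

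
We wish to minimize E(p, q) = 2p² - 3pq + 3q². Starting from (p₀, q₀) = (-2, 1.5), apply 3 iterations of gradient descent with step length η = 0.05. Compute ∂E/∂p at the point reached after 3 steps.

-3.19375

∇E = (4p - 3q, -3p + 6q)
Step 1: at (-2, 1.5), ∇E = (-12.5, 15) → (-2, 1.5) − 0.05·(-12.5, 15) = (-1.375, 0.75)
Step 2: at (-1.375, 0.75), ∇E = (-7.75, 8.625) → (-1.375, 0.75) − 0.05·(-7.75, 8.625) = (-0.9875, 0.31875)
Step 3: at (-0.9875, 0.31875), ∇E = (-4.90625, 4.875) → (-0.9875, 0.31875) − 0.05·(-4.90625, 4.875) = (-0.7421875, 0.075)
∂E/∂p at (-0.7421875, 0.075) = -3.19375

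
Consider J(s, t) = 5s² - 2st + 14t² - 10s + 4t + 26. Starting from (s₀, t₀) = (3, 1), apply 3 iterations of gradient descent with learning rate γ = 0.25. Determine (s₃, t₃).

∇J = (10s - 2t - 10, -2s + 28t + 4)
Step 1: at (3, 1), ∇J = (18, 26) → (3, 1) − 0.25·(18, 26) = (-1.5, -5.5)
Step 2: at (-1.5, -5.5), ∇J = (-14, -147) → (-1.5, -5.5) − 0.25·(-14, -147) = (2, 31.25)
Step 3: at (2, 31.25), ∇J = (-52.5, 875) → (2, 31.25) − 0.25·(-52.5, 875) = (15.125, -187.5)

(15.125, -187.5)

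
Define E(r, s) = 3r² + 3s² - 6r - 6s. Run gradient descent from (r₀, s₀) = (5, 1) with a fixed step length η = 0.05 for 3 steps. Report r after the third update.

∇E = (6r - 6, 6s - 6)
(r₁, s₁) = (5, 1) − 0.05·(24, 0) = (3.8, 1)
(r₂, s₂) = (3.8, 1) − 0.05·(16.8, 0) = (2.96, 1)
(r₃, s₃) = (2.96, 1) − 0.05·(11.76, 0) = (2.372, 1)
r = 2.372

2.372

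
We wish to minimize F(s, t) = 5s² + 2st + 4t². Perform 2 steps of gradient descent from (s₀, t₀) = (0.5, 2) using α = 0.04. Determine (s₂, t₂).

(-0.0216, 0.8864)

∇F = (10s + 2t, 2s + 8t)
Step 1: at (0.5, 2), ∇F = (9, 17) → (0.5, 2) − 0.04·(9, 17) = (0.14, 1.32)
Step 2: at (0.14, 1.32), ∇F = (4.04, 10.84) → (0.14, 1.32) − 0.04·(4.04, 10.84) = (-0.0216, 0.8864)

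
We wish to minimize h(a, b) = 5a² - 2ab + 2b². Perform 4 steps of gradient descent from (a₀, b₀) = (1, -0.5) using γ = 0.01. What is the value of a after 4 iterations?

∇h = (10a - 2b, -2a + 4b)
Step 1: at (1, -0.5), ∇h = (11, -4) → (1, -0.5) − 0.01·(11, -4) = (0.89, -0.46)
Step 2: at (0.89, -0.46), ∇h = (9.82, -3.62) → (0.89, -0.46) − 0.01·(9.82, -3.62) = (0.7918, -0.4238)
Step 3: at (0.7918, -0.4238), ∇h = (8.7656, -3.2788) → (0.7918, -0.4238) − 0.01·(8.7656, -3.2788) = (0.704144, -0.391012)
Step 4: at (0.704144, -0.391012), ∇h = (7.823464, -2.972336) → (0.704144, -0.391012) − 0.01·(7.823464, -2.972336) = (0.62590936, -0.36128864)
a = 0.62590936

0.62590936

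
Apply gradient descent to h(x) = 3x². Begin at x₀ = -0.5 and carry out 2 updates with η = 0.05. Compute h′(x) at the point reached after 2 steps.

-1.47

h′(x) = 6x
Step 1: h′(-0.5) = -3; x₁ = -0.5 − 0.05·(-3) = -0.35
Step 2: h′(-0.35) = -2.1; x₂ = -0.35 − 0.05·(-2.1) = -0.245
h′(x) at (-0.245) = -1.47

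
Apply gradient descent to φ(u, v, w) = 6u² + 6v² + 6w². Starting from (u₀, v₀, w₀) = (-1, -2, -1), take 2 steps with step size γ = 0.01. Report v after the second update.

∇φ = (12u, 12v, 12w)
(u₁, v₁, w₁) = (-1, -2, -1) − 0.01·(-12, -24, -12) = (-0.88, -1.76, -0.88)
(u₂, v₂, w₂) = (-0.88, -1.76, -0.88) − 0.01·(-10.56, -21.12, -10.56) = (-0.7744, -1.5488, -0.7744)
v = -1.5488

-1.5488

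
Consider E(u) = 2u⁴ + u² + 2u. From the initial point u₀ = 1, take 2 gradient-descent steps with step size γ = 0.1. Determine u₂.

E′(u) = 8u³ + 2u + 2
u₁ = 1 − 0.1·12 = -0.2
u₂ = -0.2 − 0.1·1.536 = -0.3536

-0.3536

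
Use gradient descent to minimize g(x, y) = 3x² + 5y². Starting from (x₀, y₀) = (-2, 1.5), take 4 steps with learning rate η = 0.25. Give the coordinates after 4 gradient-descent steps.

(-0.125, 7.59375)

∇g = (6x, 10y)
Step 1: at (-2, 1.5), ∇g = (-12, 15) → (-2, 1.5) − 0.25·(-12, 15) = (1, -2.25)
Step 2: at (1, -2.25), ∇g = (6, -22.5) → (1, -2.25) − 0.25·(6, -22.5) = (-0.5, 3.375)
Step 3: at (-0.5, 3.375), ∇g = (-3, 33.75) → (-0.5, 3.375) − 0.25·(-3, 33.75) = (0.25, -5.0625)
Step 4: at (0.25, -5.0625), ∇g = (1.5, -50.625) → (0.25, -5.0625) − 0.25·(1.5, -50.625) = (-0.125, 7.59375)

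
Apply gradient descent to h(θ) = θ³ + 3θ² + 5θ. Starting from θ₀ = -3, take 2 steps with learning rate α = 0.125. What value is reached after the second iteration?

h′(θ) = 3θ² + 6θ + 5
Step 1: h′(-3) = 14; θ₁ = -3 − 0.125·14 = -4.75
Step 2: h′(-4.75) = 44.1875; θ₂ = -4.75 − 0.125·44.1875 = -10.2734375

-10.2734375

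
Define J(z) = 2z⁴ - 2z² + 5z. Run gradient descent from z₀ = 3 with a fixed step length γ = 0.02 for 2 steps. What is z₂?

-1.11151488

J′(z) = 8z³ - 4z + 5
z₁ = 3 − 0.02·209 = -1.18
z₂ = -1.18 − 0.02·(-3.424256) = -1.11151488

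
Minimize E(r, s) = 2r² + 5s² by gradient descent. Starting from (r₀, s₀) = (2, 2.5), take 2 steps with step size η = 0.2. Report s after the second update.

2.5

∇E = (4r, 10s)
(r₁, s₁) = (2, 2.5) − 0.2·(8, 25) = (0.4, -2.5)
(r₂, s₂) = (0.4, -2.5) − 0.2·(1.6, -25) = (0.08, 2.5)
s = 2.5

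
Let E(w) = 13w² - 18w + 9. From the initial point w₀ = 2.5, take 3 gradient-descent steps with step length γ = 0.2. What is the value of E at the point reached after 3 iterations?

233181.060048

E′(w) = 26w - 18
Step 1: E′(2.5) = 47; w₁ = 2.5 − 0.2·47 = -6.9
Step 2: E′(-6.9) = -197.4; w₂ = -6.9 − 0.2·(-197.4) = 32.58
Step 3: E′(32.58) = 829.08; w₃ = 32.58 − 0.2·829.08 = -133.236
E(-133.236) = 233181.060048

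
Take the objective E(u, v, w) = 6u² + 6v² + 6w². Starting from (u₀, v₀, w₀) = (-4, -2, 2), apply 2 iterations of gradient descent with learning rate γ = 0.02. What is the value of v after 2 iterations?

-1.1552

∇E = (12u, 12v, 12w)
(u₁, v₁, w₁) = (-4, -2, 2) − 0.02·(-48, -24, 24) = (-3.04, -1.52, 1.52)
(u₂, v₂, w₂) = (-3.04, -1.52, 1.52) − 0.02·(-36.48, -18.24, 18.24) = (-2.3104, -1.1552, 1.1552)
v = -1.1552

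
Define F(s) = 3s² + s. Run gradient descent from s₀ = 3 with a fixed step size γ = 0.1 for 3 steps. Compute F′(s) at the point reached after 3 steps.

F′(s) = 6s + 1
s₁ = 3 − 0.1·19 = 1.1
s₂ = 1.1 − 0.1·7.6 = 0.34
s₃ = 0.34 − 0.1·3.04 = 0.036
F′(s) at (0.036) = 1.216

1.216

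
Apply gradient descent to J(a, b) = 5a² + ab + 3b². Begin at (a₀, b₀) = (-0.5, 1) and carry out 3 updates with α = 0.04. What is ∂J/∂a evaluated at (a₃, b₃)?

∇J = (10a + b, a + 6b)
Step 1: at (-0.5, 1), ∇J = (-4, 5.5) → (-0.5, 1) − 0.04·(-4, 5.5) = (-0.34, 0.78)
Step 2: at (-0.34, 0.78), ∇J = (-2.62, 4.34) → (-0.34, 0.78) − 0.04·(-2.62, 4.34) = (-0.2352, 0.6064)
Step 3: at (-0.2352, 0.6064), ∇J = (-1.7456, 3.4032) → (-0.2352, 0.6064) − 0.04·(-1.7456, 3.4032) = (-0.165376, 0.470272)
∂J/∂a at (-0.165376, 0.470272) = -1.183488

-1.183488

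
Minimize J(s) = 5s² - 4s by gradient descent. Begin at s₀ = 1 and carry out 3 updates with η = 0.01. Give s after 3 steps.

0.8374

J′(s) = 10s - 4
Step 1: J′(1) = 6; s₁ = 1 − 0.01·6 = 0.94
Step 2: J′(0.94) = 5.4; s₂ = 0.94 − 0.01·5.4 = 0.886
Step 3: J′(0.886) = 4.86; s₃ = 0.886 − 0.01·4.86 = 0.8374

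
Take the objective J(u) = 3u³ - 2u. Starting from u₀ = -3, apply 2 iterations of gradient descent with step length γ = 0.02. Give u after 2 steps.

J′(u) = 9u² - 2
Step 1: J′(-3) = 79; u₁ = -3 − 0.02·79 = -4.58
Step 2: J′(-4.58) = 186.7876; u₂ = -4.58 − 0.02·186.7876 = -8.315752

-8.315752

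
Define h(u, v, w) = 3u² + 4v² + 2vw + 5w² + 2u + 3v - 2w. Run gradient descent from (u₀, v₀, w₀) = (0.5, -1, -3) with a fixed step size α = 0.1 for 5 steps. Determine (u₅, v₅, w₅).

∇h = (6u + 2, 8v + 2w + 3, 2v + 10w - 2)
Step 1: at (0.5, -1, -3), ∇h = (5, -11, -34) → (0.5, -1, -3) − 0.1·(5, -11, -34) = (0, 0.1, 0.4)
Step 2: at (0, 0.1, 0.4), ∇h = (2, 4.6, 2.2) → (0, 0.1, 0.4) − 0.1·(2, 4.6, 2.2) = (-0.2, -0.36, 0.18)
Step 3: at (-0.2, -0.36, 0.18), ∇h = (0.8, 0.48, -0.92) → (-0.2, -0.36, 0.18) − 0.1·(0.8, 0.48, -0.92) = (-0.28, -0.408, 0.272)
Step 4: at (-0.28, -0.408, 0.272), ∇h = (0.32, 0.28, -0.096) → (-0.28, -0.408, 0.272) − 0.1·(0.32, 0.28, -0.096) = (-0.312, -0.436, 0.2816)
Step 5: at (-0.312, -0.436, 0.2816), ∇h = (0.128, 0.0752, -0.056) → (-0.312, -0.436, 0.2816) − 0.1·(0.128, 0.0752, -0.056) = (-0.3248, -0.44352, 0.2872)

(-0.3248, -0.44352, 0.2872)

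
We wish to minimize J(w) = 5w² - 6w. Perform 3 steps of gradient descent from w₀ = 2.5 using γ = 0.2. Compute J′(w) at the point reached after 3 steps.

-19

J′(w) = 10w - 6
Step 1: J′(2.5) = 19; w₁ = 2.5 − 0.2·19 = -1.3
Step 2: J′(-1.3) = -19; w₂ = -1.3 − 0.2·(-19) = 2.5
Step 3: J′(2.5) = 19; w₃ = 2.5 − 0.2·19 = -1.3
J′(w) at (-1.3) = -19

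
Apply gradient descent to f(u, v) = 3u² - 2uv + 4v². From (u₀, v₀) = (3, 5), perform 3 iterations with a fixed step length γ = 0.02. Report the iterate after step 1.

(2.84, 4.32)

∇f = (6u - 2v, -2u + 8v)
Step 1: at (3, 5), ∇f = (8, 34) → (3, 5) − 0.02·(8, 34) = (2.84, 4.32)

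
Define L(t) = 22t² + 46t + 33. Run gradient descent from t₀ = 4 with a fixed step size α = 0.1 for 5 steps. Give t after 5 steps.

-2293.46912

L′(t) = 44t + 46
Step 1: L′(4) = 222; t₁ = 4 − 0.1·222 = -18.2
Step 2: L′(-18.2) = -754.8; t₂ = -18.2 − 0.1·(-754.8) = 57.28
Step 3: L′(57.28) = 2566.32; t₃ = 57.28 − 0.1·2566.32 = -199.352
Step 4: L′(-199.352) = -8725.488; t₄ = -199.352 − 0.1·(-8725.488) = 673.1968
Step 5: L′(673.1968) = 29666.6592; t₅ = 673.1968 − 0.1·29666.6592 = -2293.46912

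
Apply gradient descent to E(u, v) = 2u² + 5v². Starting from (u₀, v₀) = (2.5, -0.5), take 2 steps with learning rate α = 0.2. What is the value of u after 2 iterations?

0.1

∇E = (4u, 10v)
Step 1: at (2.5, -0.5), ∇E = (10, -5) → (2.5, -0.5) − 0.2·(10, -5) = (0.5, 0.5)
Step 2: at (0.5, 0.5), ∇E = (2, 5) → (0.5, 0.5) − 0.2·(2, 5) = (0.1, -0.5)
u = 0.1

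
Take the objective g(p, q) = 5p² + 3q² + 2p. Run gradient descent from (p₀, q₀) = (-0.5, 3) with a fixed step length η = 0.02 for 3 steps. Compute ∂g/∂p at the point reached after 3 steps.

∇g = (10p + 2, 6q)
(p₁, q₁) = (-0.5, 3) − 0.02·(-3, 18) = (-0.44, 2.64)
(p₂, q₂) = (-0.44, 2.64) − 0.02·(-2.4, 15.84) = (-0.392, 2.3232)
(p₃, q₃) = (-0.392, 2.3232) − 0.02·(-1.92, 13.9392) = (-0.3536, 2.044416)
∂g/∂p at (-0.3536, 2.044416) = -1.536

-1.536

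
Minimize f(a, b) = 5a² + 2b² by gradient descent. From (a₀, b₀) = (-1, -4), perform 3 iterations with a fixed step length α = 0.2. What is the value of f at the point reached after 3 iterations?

∇f = (10a, 4b)
Step 1: at (-1, -4), ∇f = (-10, -16) → (-1, -4) − 0.2·(-10, -16) = (1, -0.8)
Step 2: at (1, -0.8), ∇f = (10, -3.2) → (1, -0.8) − 0.2·(10, -3.2) = (-1, -0.16)
Step 3: at (-1, -0.16), ∇f = (-10, -0.64) → (-1, -0.16) − 0.2·(-10, -0.64) = (1, -0.032)
f(1, -0.032) = 5.002048

5.002048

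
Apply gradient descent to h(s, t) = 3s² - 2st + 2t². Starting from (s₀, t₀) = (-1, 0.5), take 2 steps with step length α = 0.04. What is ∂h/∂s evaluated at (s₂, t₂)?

∇h = (6s - 2t, -2s + 4t)
(s₁, t₁) = (-1, 0.5) − 0.04·(-7, 4) = (-0.72, 0.34)
(s₂, t₂) = (-0.72, 0.34) − 0.04·(-5, 2.8) = (-0.52, 0.228)
∂h/∂s at (-0.52, 0.228) = -3.576

-3.576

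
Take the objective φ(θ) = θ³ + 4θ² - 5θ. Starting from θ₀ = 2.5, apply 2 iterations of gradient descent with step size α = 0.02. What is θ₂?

φ′(θ) = 3θ² + 8θ - 5
Step 1: φ′(2.5) = 33.75; θ₁ = 2.5 − 0.02·33.75 = 1.825
Step 2: φ′(1.825) = 19.591875; θ₂ = 1.825 − 0.02·19.591875 = 1.4331625

1.4331625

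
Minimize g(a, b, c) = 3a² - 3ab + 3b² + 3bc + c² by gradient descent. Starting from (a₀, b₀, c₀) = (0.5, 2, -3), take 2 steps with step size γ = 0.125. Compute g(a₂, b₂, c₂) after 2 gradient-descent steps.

∇g = (6a - 3b, -3a + 6b + 3c, 3b + 2c)
Step 1: at (0.5, 2, -3), ∇g = (-3, 1.5, 0) → (0.5, 2, -3) − 0.125·(-3, 1.5, 0) = (0.875, 1.8125, -3)
Step 2: at (0.875, 1.8125, -3), ∇g = (-0.1875, -0.75, -0.5625) → (0.875, 1.8125, -3) − 0.125·(-0.1875, -0.75, -0.5625) = (0.8984375, 1.90625, -2.9296875)
g(0.8984375, 1.90625, -2.9296875) = 0.013916015625

0.013916015625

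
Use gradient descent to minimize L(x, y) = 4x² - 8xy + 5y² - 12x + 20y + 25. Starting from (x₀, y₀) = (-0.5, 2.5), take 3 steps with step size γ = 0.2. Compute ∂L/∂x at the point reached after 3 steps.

∇L = (8x - 8y - 12, -8x + 10y + 20)
(x₁, y₁) = (-0.5, 2.5) − 0.2·(-36, 49) = (6.7, -7.3)
(x₂, y₂) = (6.7, -7.3) − 0.2·(100, -106.6) = (-13.3, 14.02)
(x₃, y₃) = (-13.3, 14.02) − 0.2·(-230.56, 266.6) = (32.812, -39.3)
∂L/∂x at (32.812, -39.3) = 564.896

564.896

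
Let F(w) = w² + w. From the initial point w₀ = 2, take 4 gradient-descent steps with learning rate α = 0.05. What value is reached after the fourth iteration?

F′(w) = 2w + 1
Step 1: F′(2) = 5; w₁ = 2 − 0.05·5 = 1.75
Step 2: F′(1.75) = 4.5; w₂ = 1.75 − 0.05·4.5 = 1.525
Step 3: F′(1.525) = 4.05; w₃ = 1.525 − 0.05·4.05 = 1.3225
Step 4: F′(1.3225) = 3.645; w₄ = 1.3225 − 0.05·3.645 = 1.14025

1.14025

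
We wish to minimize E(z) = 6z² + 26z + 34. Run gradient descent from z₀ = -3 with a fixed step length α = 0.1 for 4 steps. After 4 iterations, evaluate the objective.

E′(z) = 12z + 26
Step 1: E′(-3) = -10; z₁ = -3 − 0.1·(-10) = -2
Step 2: E′(-2) = 2; z₂ = -2 − 0.1·2 = -2.2
Step 3: E′(-2.2) = -0.4; z₃ = -2.2 − 0.1·(-0.4) = -2.16
Step 4: E′(-2.16) = 0.08; z₄ = -2.16 − 0.1·0.08 = -2.168
E(-2.168) = 5.833344

5.833344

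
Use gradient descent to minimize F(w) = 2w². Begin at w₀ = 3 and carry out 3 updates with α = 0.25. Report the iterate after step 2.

0

F′(w) = 4w
w₁ = 3 − 0.25·12 = 0
w₂ = 0 − 0.25·0 = 0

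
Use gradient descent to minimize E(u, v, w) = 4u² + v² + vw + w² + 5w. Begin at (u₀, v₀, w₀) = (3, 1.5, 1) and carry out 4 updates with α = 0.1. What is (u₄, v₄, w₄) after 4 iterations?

(0.0048, 0.69065, -1.3569)

∇E = (8u, 2v + w, v + 2w + 5)
(u₁, v₁, w₁) = (3, 1.5, 1) − 0.1·(24, 4, 8.5) = (0.6, 1.1, 0.15)
(u₂, v₂, w₂) = (0.6, 1.1, 0.15) − 0.1·(4.8, 2.35, 6.4) = (0.12, 0.865, -0.49)
(u₃, v₃, w₃) = (0.12, 0.865, -0.49) − 0.1·(0.96, 1.24, 4.885) = (0.024, 0.741, -0.9785)
(u₄, v₄, w₄) = (0.024, 0.741, -0.9785) − 0.1·(0.192, 0.5035, 3.784) = (0.0048, 0.69065, -1.3569)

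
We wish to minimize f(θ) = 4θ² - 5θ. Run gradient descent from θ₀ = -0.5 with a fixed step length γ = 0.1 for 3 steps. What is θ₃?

f′(θ) = 8θ - 5
θ₁ = -0.5 − 0.1·(-9) = 0.4
θ₂ = 0.4 − 0.1·(-1.8) = 0.58
θ₃ = 0.58 − 0.1·(-0.36) = 0.616

0.616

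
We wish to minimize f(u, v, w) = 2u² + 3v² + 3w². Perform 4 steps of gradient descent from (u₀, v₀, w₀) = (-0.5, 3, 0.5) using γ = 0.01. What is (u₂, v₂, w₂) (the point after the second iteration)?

(-0.4608, 2.6508, 0.4418)

∇f = (4u, 6v, 6w)
(u₁, v₁, w₁) = (-0.5, 3, 0.5) − 0.01·(-2, 18, 3) = (-0.48, 2.82, 0.47)
(u₂, v₂, w₂) = (-0.48, 2.82, 0.47) − 0.01·(-1.92, 16.92, 2.82) = (-0.4608, 2.6508, 0.4418)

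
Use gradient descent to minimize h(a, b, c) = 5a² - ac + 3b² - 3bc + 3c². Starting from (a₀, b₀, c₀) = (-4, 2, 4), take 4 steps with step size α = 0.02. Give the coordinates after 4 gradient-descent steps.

(-1.44327616, 1.86945728, 2.61034624)

∇h = (10a - c, 6b - 3c, -a - 3b + 6c)
Step 1: at (-4, 2, 4), ∇h = (-44, 0, 22) → (-4, 2, 4) − 0.02·(-44, 0, 22) = (-3.12, 2, 3.56)
Step 2: at (-3.12, 2, 3.56), ∇h = (-34.76, 1.32, 18.48) → (-3.12, 2, 3.56) − 0.02·(-34.76, 1.32, 18.48) = (-2.4248, 1.9736, 3.1904)
Step 3: at (-2.4248, 1.9736, 3.1904), ∇h = (-27.4384, 2.2704, 15.6464) → (-2.4248, 1.9736, 3.1904) − 0.02·(-27.4384, 2.2704, 15.6464) = (-1.876032, 1.928192, 2.877472)
Step 4: at (-1.876032, 1.928192, 2.877472), ∇h = (-21.637792, 2.936736, 13.356288) → (-1.876032, 1.928192, 2.877472) − 0.02·(-21.637792, 2.936736, 13.356288) = (-1.44327616, 1.86945728, 2.61034624)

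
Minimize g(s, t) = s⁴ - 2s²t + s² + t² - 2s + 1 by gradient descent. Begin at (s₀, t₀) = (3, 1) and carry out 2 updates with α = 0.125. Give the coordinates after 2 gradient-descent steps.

(407.5625, 24.8125)

∇g = (4s³ - 4st + 2s - 2, -2s² + 2t)
(s₁, t₁) = (3, 1) − 0.125·(100, -16) = (-9.5, 3)
(s₂, t₂) = (-9.5, 3) − 0.125·(-3336.5, -174.5) = (407.5625, 24.8125)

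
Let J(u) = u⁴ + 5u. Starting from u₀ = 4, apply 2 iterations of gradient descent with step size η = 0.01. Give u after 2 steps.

J′(u) = 4u³ + 5
u₁ = 4 − 0.01·261 = 1.39
u₂ = 1.39 − 0.01·15.742476 = 1.23257524

1.23257524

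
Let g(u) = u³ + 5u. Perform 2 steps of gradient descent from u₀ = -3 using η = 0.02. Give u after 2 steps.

g′(u) = 3u² + 5
Step 1: g′(-3) = 32; u₁ = -3 − 0.02·32 = -3.64
Step 2: g′(-3.64) = 44.7488; u₂ = -3.64 − 0.02·44.7488 = -4.534976

-4.534976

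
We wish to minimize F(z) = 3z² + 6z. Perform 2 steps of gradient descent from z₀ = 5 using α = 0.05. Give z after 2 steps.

F′(z) = 6z + 6
Step 1: F′(5) = 36; z₁ = 5 − 0.05·36 = 3.2
Step 2: F′(3.2) = 25.2; z₂ = 3.2 − 0.05·25.2 = 1.94

1.94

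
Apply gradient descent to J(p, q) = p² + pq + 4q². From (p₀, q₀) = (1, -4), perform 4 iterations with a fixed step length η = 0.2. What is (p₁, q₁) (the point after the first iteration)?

(1.4, 2.2)

∇J = (2p + q, p + 8q)
Step 1: at (1, -4), ∇J = (-2, -31) → (1, -4) − 0.2·(-2, -31) = (1.4, 2.2)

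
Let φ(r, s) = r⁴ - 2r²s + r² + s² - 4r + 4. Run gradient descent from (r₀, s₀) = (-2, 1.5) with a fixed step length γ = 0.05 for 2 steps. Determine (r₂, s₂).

(-0.5068, 1.611)

∇φ = (4r³ - 4rs + 2r - 4, -2r² + 2s)
Step 1: at (-2, 1.5), ∇φ = (-28, -5) → (-2, 1.5) − 0.05·(-28, -5) = (-0.6, 1.75)
Step 2: at (-0.6, 1.75), ∇φ = (-1.864, 2.78) → (-0.6, 1.75) − 0.05·(-1.864, 2.78) = (-0.5068, 1.611)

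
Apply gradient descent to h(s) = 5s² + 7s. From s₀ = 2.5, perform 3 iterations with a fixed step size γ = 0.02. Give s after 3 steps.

h′(s) = 10s + 7
s₁ = 2.5 − 0.02·32 = 1.86
s₂ = 1.86 − 0.02·25.6 = 1.348
s₃ = 1.348 − 0.02·20.48 = 0.9384

0.9384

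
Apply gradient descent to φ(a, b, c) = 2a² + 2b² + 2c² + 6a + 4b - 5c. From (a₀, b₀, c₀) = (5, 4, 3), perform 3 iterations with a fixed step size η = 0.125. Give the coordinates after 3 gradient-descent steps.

(-0.6875, -0.375, 1.46875)

∇φ = (4a + 6, 4b + 4, 4c - 5)
(a₁, b₁, c₁) = (5, 4, 3) − 0.125·(26, 20, 7) = (1.75, 1.5, 2.125)
(a₂, b₂, c₂) = (1.75, 1.5, 2.125) − 0.125·(13, 10, 3.5) = (0.125, 0.25, 1.6875)
(a₃, b₃, c₃) = (0.125, 0.25, 1.6875) − 0.125·(6.5, 5, 1.75) = (-0.6875, -0.375, 1.46875)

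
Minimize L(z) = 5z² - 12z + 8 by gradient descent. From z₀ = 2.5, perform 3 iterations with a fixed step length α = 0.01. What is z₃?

L′(z) = 10z - 12
z₁ = 2.5 − 0.01·13 = 2.37
z₂ = 2.37 − 0.01·11.7 = 2.253
z₃ = 2.253 − 0.01·10.53 = 2.1477

2.1477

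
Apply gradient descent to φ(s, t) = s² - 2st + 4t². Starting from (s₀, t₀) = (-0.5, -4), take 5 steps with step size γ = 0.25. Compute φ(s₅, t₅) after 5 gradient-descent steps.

239.0712890625

∇φ = (2s - 2t, -2s + 8t)
Step 1: at (-0.5, -4), ∇φ = (7, -31) → (-0.5, -4) − 0.25·(7, -31) = (-2.25, 3.75)
Step 2: at (-2.25, 3.75), ∇φ = (-12, 34.5) → (-2.25, 3.75) − 0.25·(-12, 34.5) = (0.75, -4.875)
Step 3: at (0.75, -4.875), ∇φ = (11.25, -40.5) → (0.75, -4.875) − 0.25·(11.25, -40.5) = (-2.0625, 5.25)
Step 4: at (-2.0625, 5.25), ∇φ = (-14.625, 46.125) → (-2.0625, 5.25) − 0.25·(-14.625, 46.125) = (1.59375, -6.28125)
Step 5: at (1.59375, -6.28125), ∇φ = (15.75, -53.4375) → (1.59375, -6.28125) − 0.25·(15.75, -53.4375) = (-2.34375, 7.078125)
φ(-2.34375, 7.078125) = 239.0712890625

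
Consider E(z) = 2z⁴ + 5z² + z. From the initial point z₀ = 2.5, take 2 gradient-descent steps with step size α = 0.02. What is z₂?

-0.41350272

E′(z) = 8z³ + 10z + 1
Step 1: E′(2.5) = 151; z₁ = 2.5 − 0.02·151 = -0.52
Step 2: E′(-0.52) = -5.324864; z₂ = -0.52 − 0.02·(-5.324864) = -0.41350272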